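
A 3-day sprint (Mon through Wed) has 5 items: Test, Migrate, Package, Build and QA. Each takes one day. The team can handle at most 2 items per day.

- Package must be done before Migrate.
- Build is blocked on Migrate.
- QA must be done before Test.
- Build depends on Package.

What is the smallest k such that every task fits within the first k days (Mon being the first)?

3 days

The precedence chain requires at least 3 distinct days.
With at most 2 per day and 5 tasks, at least 3 days are needed.
3 works (last occupied day: Wed): for example Package=Mon, Build=Wed, Test=Tue, QA=Mon, Migrate=Tue.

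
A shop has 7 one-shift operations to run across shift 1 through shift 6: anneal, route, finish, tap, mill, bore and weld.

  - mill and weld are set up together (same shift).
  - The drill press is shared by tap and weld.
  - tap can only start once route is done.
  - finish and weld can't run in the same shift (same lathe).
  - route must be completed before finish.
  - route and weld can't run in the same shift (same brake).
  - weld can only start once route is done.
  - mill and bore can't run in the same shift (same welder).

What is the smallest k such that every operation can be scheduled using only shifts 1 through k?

3 shifts

The precedence chain requires at least 2 distinct shifts.
Could 2 shifts be enough, i.e. nothing placed later than shift 2? No: tap must come after route (at shift 1 or later) → {shift 2}; route must come before tap (at shift 2 or earlier) → {shift 1}; weld must come after route (at shift 1 or later) → {shift 2}; weld can't share with tap (shift 2) → nothing is left.
So 2 shifts is not enough.
3 works (last occupied shift: shift 3): for example mill in shift 3, weld in shift 3, anneal in shift 1, finish in shift 2, route in shift 1, tap in shift 2, bore in shift 1.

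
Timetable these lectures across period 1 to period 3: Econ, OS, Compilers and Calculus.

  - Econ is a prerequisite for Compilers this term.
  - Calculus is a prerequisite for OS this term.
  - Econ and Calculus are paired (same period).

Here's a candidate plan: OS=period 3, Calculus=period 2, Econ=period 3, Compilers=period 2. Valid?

Econ and Calculus are paired (same period) — violated.
Calculus is a prerequisite for OS this term — holds.
Econ is a prerequisite for Compilers this term — violated.

Invalid. Econ is a prerequisite for Compilers this term.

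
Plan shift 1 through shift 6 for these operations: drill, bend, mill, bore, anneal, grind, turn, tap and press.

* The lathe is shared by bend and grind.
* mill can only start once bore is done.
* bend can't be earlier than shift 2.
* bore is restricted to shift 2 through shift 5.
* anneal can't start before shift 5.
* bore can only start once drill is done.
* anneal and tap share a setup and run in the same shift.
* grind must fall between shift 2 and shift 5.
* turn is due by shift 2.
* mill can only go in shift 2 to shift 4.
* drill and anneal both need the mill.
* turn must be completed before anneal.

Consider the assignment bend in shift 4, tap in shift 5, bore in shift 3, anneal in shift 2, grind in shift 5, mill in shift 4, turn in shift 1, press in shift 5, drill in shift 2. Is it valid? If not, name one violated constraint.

Invalid. drill and anneal both need the mill.

anneal can't start before shift 5 — violated.
drill and anneal both need the mill — violated.
The lathe is shared by bend and grind — holds.
anneal and tap share a setup and run in the same shift — violated.
bend can't be earlier than shift 2 — holds.
mill can only start once bore is done — holds.
turn must be completed before anneal — holds.
turn is due by shift 2 — holds.
mill can only go in shift 2 to shift 4 — holds.
bore is restricted to shift 2 through shift 5 — holds.
grind must fall between shift 2 and shift 5 — holds.
bore can only start once drill is done — holds.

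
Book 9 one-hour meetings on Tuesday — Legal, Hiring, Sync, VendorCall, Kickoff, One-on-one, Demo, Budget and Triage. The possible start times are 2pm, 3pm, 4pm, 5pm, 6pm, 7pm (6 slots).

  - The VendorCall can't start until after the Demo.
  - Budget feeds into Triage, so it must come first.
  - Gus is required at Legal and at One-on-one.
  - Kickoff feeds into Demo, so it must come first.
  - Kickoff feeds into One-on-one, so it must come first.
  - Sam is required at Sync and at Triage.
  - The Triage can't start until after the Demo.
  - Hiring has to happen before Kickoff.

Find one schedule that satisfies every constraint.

Hiring -> 2pm, Kickoff -> 3pm, VendorCall -> 5pm, Demo -> 4pm, Budget -> 2pm, One-on-one -> 4pm, Triage -> 5pm, Sync -> 2pm, Legal -> 2pm

Checking: Hiring(2pm) before Kickoff(3pm); Demo(4pm) before VendorCall(5pm); Budget(2pm) before Triage(5pm); Kickoff(3pm) before Demo(4pm); Demo(4pm) before Triage(5pm); Kickoff(3pm) before One-on-one(4pm); Sync(2pm) != Triage(5pm); Legal(2pm) != One-on-one(4pm).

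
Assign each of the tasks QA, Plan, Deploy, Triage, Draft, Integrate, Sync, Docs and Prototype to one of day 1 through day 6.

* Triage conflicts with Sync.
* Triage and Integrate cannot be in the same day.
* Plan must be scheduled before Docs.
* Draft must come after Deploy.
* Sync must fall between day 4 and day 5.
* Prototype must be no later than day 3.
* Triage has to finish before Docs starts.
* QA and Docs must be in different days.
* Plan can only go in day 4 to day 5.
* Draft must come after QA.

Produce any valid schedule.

QA=day 1; Prototype=day 1; Draft=day 2; Integrate=day 2; Plan=day 4; Sync=day 4; Triage=day 1; Docs=day 5; Deploy=day 1

Checking: Triage(day 1) before Docs(day 5); Deploy(day 1) before Draft(day 2); Plan(day 4) before Docs(day 5); QA(day 1) before Draft(day 2); Triage(day 1) != Integrate(day 2); Triage(day 1) != Sync(day 4); QA(day 1) != Docs(day 5); Prototype=day 1 in [day 1,day 3]; Plan=day 4 in [day 4,day 5]; Sync=day 4 in [day 4,day 5].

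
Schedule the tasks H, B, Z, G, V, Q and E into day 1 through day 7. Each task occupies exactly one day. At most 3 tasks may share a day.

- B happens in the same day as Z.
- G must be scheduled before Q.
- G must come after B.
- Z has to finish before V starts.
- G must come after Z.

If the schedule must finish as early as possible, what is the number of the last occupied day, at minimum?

3

The precedence chain requires at least 3 distinct days.
With at most 3 per day and 7 tasks, at least 3 days are needed.
3 works (last occupied day: day 3): for example V -> day 2, Z -> day 1, B -> day 1, G -> day 2, Q -> day 3, E -> day 2, H -> day 1.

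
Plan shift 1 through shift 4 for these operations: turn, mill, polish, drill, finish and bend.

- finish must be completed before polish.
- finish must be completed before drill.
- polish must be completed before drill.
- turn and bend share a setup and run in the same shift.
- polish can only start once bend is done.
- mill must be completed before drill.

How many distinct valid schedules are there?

17

Splitting on turn: it can be shift 1 (11), shift 2 (6). Listing each branch's schedules as (mill, polish, drill, finish, bend) by shift number:
turn=shift 1: (1,2,3,1,1) (1,2,4,1,1) (1,3,4,1,1) (1,3,4,2,1) (2,2,3,1,1) (2,2,4,1,1) (2,3,4,1,1) (2,3,4,2,1) (3,2,4,1,1) (3,3,4,1,1) (3,3,4,2,1) — 11.
turn=shift 2: (1,3,4,1,2) (1,3,4,2,2) (2,3,4,1,2) (2,3,4,2,2) (3,3,4,1,2) (3,3,4,2,2) — 6.
Summing: 11 + 6 = 17.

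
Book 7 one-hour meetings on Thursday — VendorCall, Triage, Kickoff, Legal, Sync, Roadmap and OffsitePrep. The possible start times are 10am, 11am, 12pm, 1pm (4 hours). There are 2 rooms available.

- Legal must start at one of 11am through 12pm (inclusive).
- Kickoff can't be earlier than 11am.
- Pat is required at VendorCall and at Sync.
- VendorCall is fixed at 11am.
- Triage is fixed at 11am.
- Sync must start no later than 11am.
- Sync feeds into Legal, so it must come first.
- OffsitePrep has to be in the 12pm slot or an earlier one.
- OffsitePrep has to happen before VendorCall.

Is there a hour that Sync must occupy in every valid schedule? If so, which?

Sync's window is 10am–11am.
VendorCall is fixed at 11am, and Sync can't share a hour with VendorCall.
So Sync must be 10am.

10am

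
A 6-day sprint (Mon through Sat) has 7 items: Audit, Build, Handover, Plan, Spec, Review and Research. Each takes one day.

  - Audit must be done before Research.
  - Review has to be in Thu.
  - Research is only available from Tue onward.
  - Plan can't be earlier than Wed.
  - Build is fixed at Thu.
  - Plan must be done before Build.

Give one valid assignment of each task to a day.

Review -> Thu, Plan -> Wed, Build -> Thu, Handover -> Mon, Research -> Tue, Audit -> Mon, Spec -> Mon

Checking: Audit(Mon) before Research(Tue); Plan(Wed) before Build(Thu); Plan=Wed in [Wed,Sat]; Research=Tue in [Tue,Sat]; Review=Thu in [Thu,Thu]; Build=Thu in [Thu,Thu].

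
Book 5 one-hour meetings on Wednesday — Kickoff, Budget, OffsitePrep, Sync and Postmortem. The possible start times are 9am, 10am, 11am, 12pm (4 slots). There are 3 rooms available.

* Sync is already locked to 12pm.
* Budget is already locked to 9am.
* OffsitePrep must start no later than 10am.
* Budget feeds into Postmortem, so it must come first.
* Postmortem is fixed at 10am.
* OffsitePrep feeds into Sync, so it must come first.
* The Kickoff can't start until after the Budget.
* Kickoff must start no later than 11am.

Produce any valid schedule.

Postmortem -> 10am; Sync -> 12pm; Kickoff -> 10am; OffsitePrep -> 9am; Budget -> 9am

Checking: OffsitePrep(9am) before Sync(12pm); Budget(9am) before Kickoff(10am); Budget(9am) before Postmortem(10am); Kickoff=10am in [9am,11am]; Postmortem=10am in [10am,10am]; Budget=9am in [9am,9am]; Sync=12pm in [12pm,12pm]; OffsitePrep=9am in [9am,10am]; max 2 per slot (cap 3).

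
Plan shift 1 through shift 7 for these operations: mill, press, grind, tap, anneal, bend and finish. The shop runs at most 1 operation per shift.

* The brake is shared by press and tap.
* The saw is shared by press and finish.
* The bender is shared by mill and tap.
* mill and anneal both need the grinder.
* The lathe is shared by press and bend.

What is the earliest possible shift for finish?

finish at shift 1 is achievable: grind=shift 4, anneal=shift 6, press=shift 3, tap=shift 5, mill=shift 2, bend=shift 7, finish=shift 1.

shift 1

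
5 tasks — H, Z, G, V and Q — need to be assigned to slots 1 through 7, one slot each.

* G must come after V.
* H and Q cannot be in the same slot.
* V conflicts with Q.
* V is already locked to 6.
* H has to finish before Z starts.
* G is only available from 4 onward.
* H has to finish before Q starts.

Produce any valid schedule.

Q -> 2; V -> 6; H -> 1; Z -> 2; G -> 7

Checking: V(6) before G(7); H(1) before Z(2); H(1) before Q(2); H(1) != Q(2); V(6) != Q(2); V=6 in [6,6]; G=7 in [4,7].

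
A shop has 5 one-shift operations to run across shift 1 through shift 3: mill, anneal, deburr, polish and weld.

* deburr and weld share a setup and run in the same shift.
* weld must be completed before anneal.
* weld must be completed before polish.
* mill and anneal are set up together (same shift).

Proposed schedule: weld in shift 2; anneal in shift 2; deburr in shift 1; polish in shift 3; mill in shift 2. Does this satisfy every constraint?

Invalid. deburr and weld share a setup and run in the same shift.

mill and anneal are set up together (same shift) — holds.
deburr and weld share a setup and run in the same shift — violated.
weld must be completed before polish — holds.
weld must be completed before anneal — violated.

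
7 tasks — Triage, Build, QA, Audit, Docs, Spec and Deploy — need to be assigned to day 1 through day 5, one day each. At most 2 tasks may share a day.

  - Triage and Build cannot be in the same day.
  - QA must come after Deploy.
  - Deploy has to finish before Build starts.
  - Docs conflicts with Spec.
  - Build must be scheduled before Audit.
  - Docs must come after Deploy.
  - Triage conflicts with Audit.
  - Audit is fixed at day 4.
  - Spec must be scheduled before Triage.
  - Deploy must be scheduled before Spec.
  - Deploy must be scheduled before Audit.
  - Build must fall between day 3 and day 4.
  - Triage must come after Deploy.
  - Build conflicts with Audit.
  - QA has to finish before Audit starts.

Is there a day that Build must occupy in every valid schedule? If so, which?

Build's window is day 3–day 4.
Audit is fixed at day 4, and Build can't share a day with Audit.
So Build must be day 3.

day 3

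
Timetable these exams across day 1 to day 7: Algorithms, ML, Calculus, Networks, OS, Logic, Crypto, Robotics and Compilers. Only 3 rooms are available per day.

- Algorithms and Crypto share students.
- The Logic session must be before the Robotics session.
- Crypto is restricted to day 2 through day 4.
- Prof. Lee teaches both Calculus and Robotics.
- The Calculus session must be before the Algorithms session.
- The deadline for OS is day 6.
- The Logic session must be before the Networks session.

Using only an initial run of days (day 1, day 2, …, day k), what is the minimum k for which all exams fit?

3

The precedence chain requires at least 2 distinct days.
With at most 3 per day and 9 exams, at least 3 days are needed.
3 works (last occupied day: day 3): for example Compilers=day 3; Crypto=day 2; Calculus=day 1; ML=day 1; Networks=day 2; Robotics=day 2; Logic=day 1; Algorithms=day 3; OS=day 3.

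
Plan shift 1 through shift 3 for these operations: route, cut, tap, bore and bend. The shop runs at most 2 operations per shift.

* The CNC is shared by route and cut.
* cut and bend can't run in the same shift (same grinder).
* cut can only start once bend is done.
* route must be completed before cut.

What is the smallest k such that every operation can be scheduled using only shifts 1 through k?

3

The precedence chain requires at least 2 distinct shifts.
With at most 2 per shift and 5 operations, at least 3 shifts are needed.
3 works (last occupied shift: shift 3): for example bore -> shift 3; route -> shift 1; tap -> shift 2; cut -> shift 2; bend -> shift 1.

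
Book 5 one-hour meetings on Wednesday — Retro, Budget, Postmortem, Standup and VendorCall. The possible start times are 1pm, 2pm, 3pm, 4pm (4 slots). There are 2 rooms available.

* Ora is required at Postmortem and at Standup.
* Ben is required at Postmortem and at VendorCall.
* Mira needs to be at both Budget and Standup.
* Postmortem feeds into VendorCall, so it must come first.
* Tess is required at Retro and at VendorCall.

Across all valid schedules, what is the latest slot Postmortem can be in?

3pm

Downstream work caps Postmortem at 3pm.
Postmortem at 3pm is achievable: Standup -> 2pm; Budget -> 1pm; VendorCall -> 4pm; Postmortem -> 3pm; Retro -> 1pm.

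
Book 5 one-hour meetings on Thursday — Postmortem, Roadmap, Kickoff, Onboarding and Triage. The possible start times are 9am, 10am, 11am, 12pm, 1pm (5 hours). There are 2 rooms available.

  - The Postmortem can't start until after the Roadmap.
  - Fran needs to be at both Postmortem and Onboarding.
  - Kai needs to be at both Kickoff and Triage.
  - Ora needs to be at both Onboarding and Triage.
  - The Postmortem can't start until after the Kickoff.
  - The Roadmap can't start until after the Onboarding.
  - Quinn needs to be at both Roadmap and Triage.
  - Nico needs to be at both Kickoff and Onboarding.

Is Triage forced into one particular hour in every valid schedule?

Triage can be 9am (e.g. Kickoff in 11am, Triage in 9am, Onboarding in 10am, Roadmap in 11am, Postmortem in 12pm) or 10am (e.g. Onboarding -> 9am; Kickoff -> 11am; Triage -> 10am; Postmortem -> 12pm; Roadmap -> 11am).

No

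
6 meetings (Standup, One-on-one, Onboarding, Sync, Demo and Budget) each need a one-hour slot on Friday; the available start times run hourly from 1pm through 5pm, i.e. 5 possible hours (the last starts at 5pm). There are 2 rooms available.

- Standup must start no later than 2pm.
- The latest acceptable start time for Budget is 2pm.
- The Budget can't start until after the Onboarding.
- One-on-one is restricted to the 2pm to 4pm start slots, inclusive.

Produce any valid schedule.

Demo in 3pm; Budget in 2pm; Onboarding in 1pm; One-on-one in 2pm; Standup in 1pm; Sync in 3pm

Checking: Onboarding(1pm) before Budget(2pm); Budget=2pm in [1pm,2pm]; One-on-one=2pm in [2pm,4pm]; Standup=1pm in [1pm,2pm]; max 2 per hour (cap 2).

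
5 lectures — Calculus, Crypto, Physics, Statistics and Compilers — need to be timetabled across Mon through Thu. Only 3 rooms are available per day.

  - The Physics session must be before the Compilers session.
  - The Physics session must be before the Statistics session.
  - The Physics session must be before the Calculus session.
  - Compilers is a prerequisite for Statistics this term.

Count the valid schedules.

44

Splitting on Calculus: it can be Tue (12), Wed (16), Thu (16). Listing each branch's schedules as (Crypto, Physics, Statistics, Compilers):
Calculus=Tue: (Mon,Mon,Wed,Tue) (Mon,Mon,Thu,Tue) (Mon,Mon,Thu,Wed) (Tue,Mon,Wed,Tue) (Tue,Mon,Thu,Tue) (Tue,Mon,Thu,Wed) (Wed,Mon,Wed,Tue) (Wed,Mon,Thu,Tue) (Wed,Mon,Thu,Wed) (Thu,Mon,Wed,Tue) (Thu,Mon,Thu,Tue) (Thu,Mon,Thu,Wed) — 12.
Calculus=Wed: (Mon,Mon,Wed,Tue) (Mon,Mon,Thu,Tue) (Mon,Mon,Thu,Wed) (Mon,Tue,Thu,Wed) (Tue,Mon,Wed,Tue) (Tue,Mon,Thu,Tue) (Tue,Mon,Thu,Wed) (Tue,Tue,Thu,Wed) (Wed,Mon,Wed,Tue) (Wed,Mon,Thu,Tue) (Wed,Mon,Thu,Wed) (Wed,Tue,Thu,Wed) (Thu,Mon,Wed,Tue) (Thu,Mon,Thu,Tue) (Thu,Mon,Thu,Wed) (Thu,Tue,Thu,Wed) — 16.
Calculus=Thu: (Mon,Mon,Wed,Tue) (Mon,Mon,Thu,Tue) (Mon,Mon,Thu,Wed) (Mon,Tue,Thu,Wed) (Tue,Mon,Wed,Tue) (Tue,Mon,Thu,Tue) (Tue,Mon,Thu,Wed) (Tue,Tue,Thu,Wed) (Wed,Mon,Wed,Tue) (Wed,Mon,Thu,Tue) (Wed,Mon,Thu,Wed) (Wed,Tue,Thu,Wed) (Thu,Mon,Wed,Tue) (Thu,Mon,Thu,Tue) (Thu,Mon,Thu,Wed) (Thu,Tue,Thu,Wed) — 16.
Summing: 12 + 16 + 16 = 44.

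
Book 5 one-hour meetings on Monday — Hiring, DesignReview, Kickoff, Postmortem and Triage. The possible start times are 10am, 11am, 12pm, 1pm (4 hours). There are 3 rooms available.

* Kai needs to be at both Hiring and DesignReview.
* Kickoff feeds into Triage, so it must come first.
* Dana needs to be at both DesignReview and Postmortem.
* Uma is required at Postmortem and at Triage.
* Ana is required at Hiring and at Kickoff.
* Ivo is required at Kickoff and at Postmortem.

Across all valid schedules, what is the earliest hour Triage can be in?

Precedence pushes Triage to at least 11am.
Triage at 11am is achievable: Kickoff -> 10am; DesignReview -> 10am; Postmortem -> 12pm; Hiring -> 11am; Triage -> 11am.

11am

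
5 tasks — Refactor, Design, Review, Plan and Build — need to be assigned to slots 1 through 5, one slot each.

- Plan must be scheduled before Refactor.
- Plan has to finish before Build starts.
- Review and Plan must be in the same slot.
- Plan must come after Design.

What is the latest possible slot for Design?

3

Downstream work caps Design at 3.
Design at 3 is achievable: Refactor=5, Build=5, Plan=4, Review=4, Design=3.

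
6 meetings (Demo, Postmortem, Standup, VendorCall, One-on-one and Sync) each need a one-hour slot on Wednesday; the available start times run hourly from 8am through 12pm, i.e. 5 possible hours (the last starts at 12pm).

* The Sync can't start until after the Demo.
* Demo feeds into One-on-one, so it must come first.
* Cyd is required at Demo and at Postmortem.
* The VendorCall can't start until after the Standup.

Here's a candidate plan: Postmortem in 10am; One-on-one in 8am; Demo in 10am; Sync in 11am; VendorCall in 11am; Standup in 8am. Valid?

Demo feeds into One-on-one, so it must come first — violated.
The Sync can't start until after the Demo — holds.
Cyd is required at Demo and at Postmortem — violated.
The VendorCall can't start until after the Standup — holds.

No. Demo feeds into One-on-one, so it must come first is not satisfied.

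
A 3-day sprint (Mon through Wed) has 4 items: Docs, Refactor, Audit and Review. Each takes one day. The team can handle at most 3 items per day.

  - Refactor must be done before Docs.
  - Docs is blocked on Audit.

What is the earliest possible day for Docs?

Precedence pushes Docs to at least Tue.
Docs at Tue is achievable: Review=Mon; Refactor=Mon; Audit=Mon; Docs=Tue.

Tue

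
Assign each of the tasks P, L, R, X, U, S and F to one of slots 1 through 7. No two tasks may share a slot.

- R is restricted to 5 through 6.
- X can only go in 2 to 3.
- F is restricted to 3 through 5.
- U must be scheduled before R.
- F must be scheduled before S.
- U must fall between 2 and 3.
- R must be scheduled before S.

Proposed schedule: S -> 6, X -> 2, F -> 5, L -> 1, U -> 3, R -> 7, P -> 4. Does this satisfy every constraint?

No — it violates: R must be scheduled before S

U must be scheduled before R — holds.
R is restricted to 5 through 6 — violated.
R must be scheduled before S — violated.
No two tasks may share a slot — holds.
F is restricted to 3 through 5 — holds.
U must fall between 2 and 3 — holds.
F must be scheduled before S — holds.
X can only go in 2 to 3 — holds.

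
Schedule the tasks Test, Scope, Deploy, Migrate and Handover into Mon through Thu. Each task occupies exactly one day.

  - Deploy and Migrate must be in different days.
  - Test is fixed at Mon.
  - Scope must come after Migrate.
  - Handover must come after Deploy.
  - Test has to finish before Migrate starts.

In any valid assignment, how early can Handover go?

Precedence pushes Handover to at least Tue.
Handover at Tue is achievable: Test=Mon, Deploy=Mon, Handover=Tue, Scope=Wed, Migrate=Tue.

Tue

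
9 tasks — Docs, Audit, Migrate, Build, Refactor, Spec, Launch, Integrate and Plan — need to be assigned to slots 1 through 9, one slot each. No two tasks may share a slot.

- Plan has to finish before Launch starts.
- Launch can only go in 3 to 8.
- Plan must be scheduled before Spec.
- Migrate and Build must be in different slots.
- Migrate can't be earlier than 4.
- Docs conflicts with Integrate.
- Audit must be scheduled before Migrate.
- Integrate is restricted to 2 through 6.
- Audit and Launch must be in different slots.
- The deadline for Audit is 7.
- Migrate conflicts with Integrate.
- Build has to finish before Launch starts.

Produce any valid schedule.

Integrate in 2; Refactor in 9; Build in 3; Migrate in 6; Spec in 7; Audit in 5; Launch in 4; Plan in 1; Docs in 8

Checking: Plan(1) before Launch(4); Plan(1) before Spec(7); Audit(5) before Migrate(6); Build(3) before Launch(4); Migrate(6) != Integrate(2); Docs(8) != Integrate(2); Audit(5) != Launch(4); Migrate(6) != Build(3); Integrate=2 in [2,6]; Migrate=6 in [4,9]; Launch=4 in [3,8]; Audit=5 in [1,7]; max 1 per slot (cap 1).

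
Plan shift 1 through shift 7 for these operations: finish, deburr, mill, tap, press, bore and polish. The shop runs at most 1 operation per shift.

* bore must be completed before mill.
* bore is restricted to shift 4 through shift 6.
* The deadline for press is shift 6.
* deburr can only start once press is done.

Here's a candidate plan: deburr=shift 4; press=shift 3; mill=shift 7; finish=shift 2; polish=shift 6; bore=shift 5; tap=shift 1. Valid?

The deadline for press is shift 6 — holds.
The shop runs at most 1 operation per shift — holds.
bore must be completed before mill — holds.
deburr can only start once press is done — holds.
bore is restricted to shift 4 through shift 6 — holds.

Yes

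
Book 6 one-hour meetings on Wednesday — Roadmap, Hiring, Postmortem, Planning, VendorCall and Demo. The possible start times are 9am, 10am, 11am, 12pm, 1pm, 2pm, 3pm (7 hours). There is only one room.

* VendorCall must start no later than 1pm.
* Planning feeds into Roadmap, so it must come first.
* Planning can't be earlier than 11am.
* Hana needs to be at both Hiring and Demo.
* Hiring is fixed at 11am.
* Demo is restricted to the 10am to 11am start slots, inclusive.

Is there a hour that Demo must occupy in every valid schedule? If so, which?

Demo's window is 10am–11am.
Hiring is fixed at 11am, and Demo can't share a hour with Hiring.
So Demo must be 10am.

10am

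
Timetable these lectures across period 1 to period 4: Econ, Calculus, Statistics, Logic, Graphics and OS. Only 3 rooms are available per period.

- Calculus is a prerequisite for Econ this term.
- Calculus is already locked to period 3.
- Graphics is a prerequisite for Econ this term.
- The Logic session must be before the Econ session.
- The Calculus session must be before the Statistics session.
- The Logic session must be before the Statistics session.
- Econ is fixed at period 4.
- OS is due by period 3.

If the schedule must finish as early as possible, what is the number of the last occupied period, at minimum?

The precedence chain requires at least 2 distinct periods.
With at most 3 per period and 6 lectures, at least 2 periods are needed.
Econ can't be placed before period 4, so the schedule must run through at least period 4.
4 works (last occupied period: period 4): for example Calculus in period 3; Econ in period 4; Statistics in period 4; Graphics in period 1; Logic in period 1; OS in period 1.

4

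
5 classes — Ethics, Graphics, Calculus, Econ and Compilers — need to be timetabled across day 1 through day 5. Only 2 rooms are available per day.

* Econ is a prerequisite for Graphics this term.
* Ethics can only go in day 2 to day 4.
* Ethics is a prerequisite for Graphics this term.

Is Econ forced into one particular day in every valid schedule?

Econ can be day 1 (e.g. Graphics in day 3, Calculus in day 1, Econ in day 1, Ethics in day 2, Compilers in day 2) or day 2 (e.g. Compilers -> day 1, Graphics -> day 3, Ethics -> day 2, Econ -> day 2, Calculus -> day 1).

No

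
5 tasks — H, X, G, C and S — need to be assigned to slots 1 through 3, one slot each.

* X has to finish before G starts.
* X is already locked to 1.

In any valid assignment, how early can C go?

C at 1 is achievable: G in 2, H in 1, X in 1, S in 1, C in 1.

1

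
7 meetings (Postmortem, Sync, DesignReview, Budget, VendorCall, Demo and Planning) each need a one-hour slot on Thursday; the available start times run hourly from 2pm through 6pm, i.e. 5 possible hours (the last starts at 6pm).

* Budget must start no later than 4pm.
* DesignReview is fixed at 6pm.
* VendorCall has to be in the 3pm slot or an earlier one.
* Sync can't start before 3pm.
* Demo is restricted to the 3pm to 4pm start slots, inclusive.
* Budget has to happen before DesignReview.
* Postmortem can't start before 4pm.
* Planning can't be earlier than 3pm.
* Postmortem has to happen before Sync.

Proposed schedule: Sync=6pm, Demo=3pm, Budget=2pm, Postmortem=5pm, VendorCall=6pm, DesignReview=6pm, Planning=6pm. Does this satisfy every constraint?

Invalid. VendorCall has to be in the 3pm slot or an earlier one.

VendorCall has to be in the 3pm slot or an earlier one — violated.
Budget has to happen before DesignReview — holds.
Postmortem has to happen before Sync — holds.
DesignReview is fixed at 6pm — holds.
Budget must start no later than 4pm — holds.
Demo is restricted to the 3pm to 4pm start slots, inclusive — holds.
Sync can't start before 3pm — holds.
Planning can't be earlier than 3pm — holds.
Postmortem can't start before 4pm — holds.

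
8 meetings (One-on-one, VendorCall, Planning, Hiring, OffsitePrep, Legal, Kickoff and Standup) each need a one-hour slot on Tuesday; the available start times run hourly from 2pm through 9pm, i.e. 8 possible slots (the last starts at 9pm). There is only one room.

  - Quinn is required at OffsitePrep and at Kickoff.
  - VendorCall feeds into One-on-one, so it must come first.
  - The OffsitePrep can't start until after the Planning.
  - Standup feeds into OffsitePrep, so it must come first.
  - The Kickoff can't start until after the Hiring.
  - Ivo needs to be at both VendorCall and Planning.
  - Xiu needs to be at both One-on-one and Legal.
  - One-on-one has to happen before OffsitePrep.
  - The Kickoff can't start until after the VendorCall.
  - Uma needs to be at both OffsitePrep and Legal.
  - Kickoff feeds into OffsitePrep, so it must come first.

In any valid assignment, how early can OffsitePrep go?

Precedence pushes OffsitePrep to at least 4pm.
OffsitePrep at 8pm is achievable: OffsitePrep=8pm, Hiring=3pm, VendorCall=2pm, Kickoff=4pm, Legal=9pm, Planning=6pm, One-on-one=5pm, Standup=7pm.
Nothing earlier works — the conflict and capacity constraints rule out every slot before 8pm.

8pm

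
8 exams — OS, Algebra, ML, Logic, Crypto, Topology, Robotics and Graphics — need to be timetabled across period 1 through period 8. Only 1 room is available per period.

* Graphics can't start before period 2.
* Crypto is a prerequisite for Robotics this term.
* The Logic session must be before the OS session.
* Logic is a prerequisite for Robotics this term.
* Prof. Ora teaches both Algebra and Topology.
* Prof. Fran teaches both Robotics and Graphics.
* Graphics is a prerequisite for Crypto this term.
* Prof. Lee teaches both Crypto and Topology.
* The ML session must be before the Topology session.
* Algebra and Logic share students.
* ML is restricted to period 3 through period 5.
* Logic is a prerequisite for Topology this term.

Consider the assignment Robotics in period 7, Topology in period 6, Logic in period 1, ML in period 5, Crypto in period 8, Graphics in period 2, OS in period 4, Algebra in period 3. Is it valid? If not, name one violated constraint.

Invalid. Crypto is a prerequisite for Robotics this term.

The ML session must be before the Topology session — holds.
Prof. Ora teaches both Algebra and Topology — holds.
Logic is a prerequisite for Robotics this term — holds.
Logic is a prerequisite for Topology this term — holds.
Prof. Fran teaches both Robotics and Graphics — holds.
ML is restricted to period 3 through period 5 — holds.
Algebra and Logic share students — holds.
Crypto is a prerequisite for Robotics this term — violated.
Prof. Lee teaches both Crypto and Topology — holds.
Graphics can't start before period 2 — holds.
Only 1 room is available per period — holds.
The Logic session must be before the OS session — holds.
Graphics is a prerequisite for Crypto this term — holds.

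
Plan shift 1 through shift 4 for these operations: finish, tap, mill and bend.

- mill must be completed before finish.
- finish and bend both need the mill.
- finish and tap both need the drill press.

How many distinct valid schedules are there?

Splitting on finish: it can be shift 2 (9), shift 3 (18), shift 4 (27). Listing each branch's schedules as (tap, mill, bend) by shift number:
finish=shift 2: (1,1,1) (1,1,3) (1,1,4) (3,1,1) (3,1,3) (3,1,4) (4,1,1) (4,1,3) (4,1,4) — 9.
finish=shift 3: (1,1,1) (1,1,2) (1,1,4) (1,2,1) (1,2,2) (1,2,4) (2,1,1) (2,1,2) (2,1,4) (2,2,1) (2,2,2) (2,2,4) (4,1,1) (4,1,2) (4,1,4) (4,2,1) (4,2,2) (4,2,4) — 18.
finish=shift 4: (1,1,1) (1,1,2) (1,1,3) (1,2,1) (1,2,2) (1,2,3) (1,3,1) (1,3,2) (1,3,3) (2,1,1) (2,1,2) (2,1,3) (2,2,1) (2,2,2) (2,2,3) (2,3,1) (2,3,2) (2,3,3) (3,1,1) (3,1,2) (3,1,3) (3,2,1) (3,2,2) (3,2,3) (3,3,1) (3,3,2) (3,3,3) — 27.
Summing: 9 + 18 + 27 = 54.

54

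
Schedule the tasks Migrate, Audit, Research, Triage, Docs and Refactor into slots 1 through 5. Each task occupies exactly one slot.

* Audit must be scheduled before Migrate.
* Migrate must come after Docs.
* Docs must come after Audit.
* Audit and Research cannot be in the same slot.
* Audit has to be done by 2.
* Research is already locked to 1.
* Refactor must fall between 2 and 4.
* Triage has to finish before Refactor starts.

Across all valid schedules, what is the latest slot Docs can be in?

4

Precedence pushes Docs to at least 2; downstream work caps Docs at 4.
Docs at 4 is achievable: Refactor in 2; Research in 1; Triage in 1; Migrate in 5; Docs in 4; Audit in 2.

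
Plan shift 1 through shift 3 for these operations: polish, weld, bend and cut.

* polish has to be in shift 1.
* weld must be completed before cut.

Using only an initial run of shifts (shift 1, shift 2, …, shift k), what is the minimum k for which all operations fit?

The precedence chain requires at least 2 distinct shifts.
2 works (last occupied shift: shift 2): for example weld=shift 1, polish=shift 1, bend=shift 1, cut=shift 2.

2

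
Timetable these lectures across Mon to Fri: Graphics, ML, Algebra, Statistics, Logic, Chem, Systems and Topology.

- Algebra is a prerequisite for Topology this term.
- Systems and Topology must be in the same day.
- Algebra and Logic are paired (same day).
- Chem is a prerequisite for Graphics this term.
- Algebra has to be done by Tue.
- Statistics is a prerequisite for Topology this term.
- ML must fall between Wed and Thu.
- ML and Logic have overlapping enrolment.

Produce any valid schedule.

Logic=Mon; Statistics=Mon; Systems=Tue; ML=Wed; Algebra=Mon; Chem=Mon; Topology=Tue; Graphics=Tue

Checking: Statistics(Mon) before Topology(Tue); Algebra(Mon) before Topology(Tue); Chem(Mon) before Graphics(Tue); ML(Wed) != Logic(Mon); Systems = Topology = Tue; Algebra = Logic = Mon; ML=Wed in [Wed,Thu]; Algebra=Mon in [Mon,Tue].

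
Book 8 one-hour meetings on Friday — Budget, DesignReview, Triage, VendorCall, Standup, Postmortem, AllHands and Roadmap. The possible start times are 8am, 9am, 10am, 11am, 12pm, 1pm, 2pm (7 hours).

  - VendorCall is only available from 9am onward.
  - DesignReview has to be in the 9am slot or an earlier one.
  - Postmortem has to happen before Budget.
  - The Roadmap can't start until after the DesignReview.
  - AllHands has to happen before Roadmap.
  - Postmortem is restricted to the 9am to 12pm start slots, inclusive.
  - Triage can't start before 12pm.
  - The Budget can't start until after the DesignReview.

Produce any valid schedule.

Triage=12pm, Roadmap=9am, Standup=8am, Postmortem=9am, Budget=10am, VendorCall=9am, DesignReview=8am, AllHands=8am

Checking: Postmortem(9am) before Budget(10am); AllHands(8am) before Roadmap(9am); DesignReview(8am) before Budget(10am); DesignReview(8am) before Roadmap(9am); Triage=12pm in [12pm,2pm]; DesignReview=8am in [8am,9am]; Postmortem=9am in [9am,12pm]; VendorCall=9am in [9am,2pm].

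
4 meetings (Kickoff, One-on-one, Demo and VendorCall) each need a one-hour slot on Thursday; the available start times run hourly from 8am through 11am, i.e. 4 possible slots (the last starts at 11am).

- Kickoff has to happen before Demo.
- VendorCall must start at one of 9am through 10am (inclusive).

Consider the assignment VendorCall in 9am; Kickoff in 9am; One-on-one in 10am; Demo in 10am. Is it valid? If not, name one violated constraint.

Valid

VendorCall must start at one of 9am through 10am (inclusive) — holds.
Kickoff has to happen before Demo — holds.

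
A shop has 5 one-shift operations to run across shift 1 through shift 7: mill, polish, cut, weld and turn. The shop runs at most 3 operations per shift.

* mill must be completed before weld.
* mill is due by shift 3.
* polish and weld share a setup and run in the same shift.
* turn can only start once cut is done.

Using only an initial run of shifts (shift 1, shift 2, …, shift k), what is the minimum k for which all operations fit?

The precedence chain requires at least 2 distinct shifts.
With at most 3 per shift and 5 operations, at least 2 shifts are needed.
2 works (last occupied shift: shift 2): for example polish=shift 2, weld=shift 2, cut=shift 1, turn=shift 2, mill=shift 1.

2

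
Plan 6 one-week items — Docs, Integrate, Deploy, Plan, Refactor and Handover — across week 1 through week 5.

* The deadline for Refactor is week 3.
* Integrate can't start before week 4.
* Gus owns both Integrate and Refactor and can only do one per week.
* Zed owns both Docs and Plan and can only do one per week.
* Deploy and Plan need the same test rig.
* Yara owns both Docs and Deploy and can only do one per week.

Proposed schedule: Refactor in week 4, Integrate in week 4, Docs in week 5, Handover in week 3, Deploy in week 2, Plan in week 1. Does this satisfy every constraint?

Invalid. Gus owns both Integrate and Refactor and can only do one per week.

The deadline for Refactor is week 3 — violated.
Gus owns both Integrate and Refactor and can only do one per week — violated.
Yara owns both Docs and Deploy and can only do one per week — holds.
Deploy and Plan need the same test rig — holds.
Zed owns both Docs and Plan and can only do one per week — holds.
Integrate can't start before week 4 — holds.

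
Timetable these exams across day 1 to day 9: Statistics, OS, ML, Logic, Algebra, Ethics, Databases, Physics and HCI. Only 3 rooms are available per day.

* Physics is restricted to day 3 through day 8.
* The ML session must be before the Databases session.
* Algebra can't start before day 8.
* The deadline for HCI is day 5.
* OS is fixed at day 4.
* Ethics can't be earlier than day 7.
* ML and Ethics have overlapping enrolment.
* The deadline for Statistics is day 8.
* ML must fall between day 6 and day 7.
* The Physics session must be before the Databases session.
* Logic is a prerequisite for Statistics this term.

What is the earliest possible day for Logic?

day 1

Downstream work caps Logic at day 7.
Logic at day 1 is achievable: Logic=day 1; Physics=day 3; Algebra=day 8; OS=day 4; ML=day 6; Statistics=day 2; Ethics=day 7; HCI=day 1; Databases=day 7.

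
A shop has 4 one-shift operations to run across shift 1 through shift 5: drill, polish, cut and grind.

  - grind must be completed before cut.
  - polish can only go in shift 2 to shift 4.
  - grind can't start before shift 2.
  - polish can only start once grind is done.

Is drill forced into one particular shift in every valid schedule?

No

drill can be shift 1 (e.g. drill=shift 1, cut=shift 3, polish=shift 3, grind=shift 2) or shift 2 (e.g. cut in shift 3, grind in shift 2, drill in shift 2, polish in shift 3).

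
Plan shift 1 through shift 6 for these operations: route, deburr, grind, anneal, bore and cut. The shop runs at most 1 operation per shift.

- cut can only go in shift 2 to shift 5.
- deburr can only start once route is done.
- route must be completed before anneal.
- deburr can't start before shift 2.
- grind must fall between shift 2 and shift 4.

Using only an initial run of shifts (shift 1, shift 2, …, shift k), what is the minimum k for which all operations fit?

The precedence chain requires at least 2 distinct shifts.
With at most 1 per shift and 6 operations, at least 6 shifts are needed.
6 works (last occupied shift: shift 6): for example bore in shift 6; route in shift 1; cut in shift 3; deburr in shift 4; grind in shift 2; anneal in shift 5.

6 shifts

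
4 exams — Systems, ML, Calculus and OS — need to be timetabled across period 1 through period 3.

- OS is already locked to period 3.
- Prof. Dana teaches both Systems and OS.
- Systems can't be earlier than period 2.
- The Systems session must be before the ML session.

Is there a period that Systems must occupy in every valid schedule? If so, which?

period 2

Systems's window is period 2–period 3.
OS is fixed at period 3, and Systems can't share a period with OS.
So Systems must be period 2.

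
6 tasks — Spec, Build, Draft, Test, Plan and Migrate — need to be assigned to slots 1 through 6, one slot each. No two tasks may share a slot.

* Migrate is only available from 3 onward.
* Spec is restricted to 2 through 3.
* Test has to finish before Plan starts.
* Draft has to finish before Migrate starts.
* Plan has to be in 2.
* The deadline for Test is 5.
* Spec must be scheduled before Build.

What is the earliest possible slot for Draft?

4

Downstream work caps Draft at 5.
Draft at 4 is achievable: Migrate -> 5; Plan -> 2; Test -> 1; Build -> 6; Spec -> 3; Draft -> 4.
Nothing earlier works — the capacity limit rule out every slot before 4.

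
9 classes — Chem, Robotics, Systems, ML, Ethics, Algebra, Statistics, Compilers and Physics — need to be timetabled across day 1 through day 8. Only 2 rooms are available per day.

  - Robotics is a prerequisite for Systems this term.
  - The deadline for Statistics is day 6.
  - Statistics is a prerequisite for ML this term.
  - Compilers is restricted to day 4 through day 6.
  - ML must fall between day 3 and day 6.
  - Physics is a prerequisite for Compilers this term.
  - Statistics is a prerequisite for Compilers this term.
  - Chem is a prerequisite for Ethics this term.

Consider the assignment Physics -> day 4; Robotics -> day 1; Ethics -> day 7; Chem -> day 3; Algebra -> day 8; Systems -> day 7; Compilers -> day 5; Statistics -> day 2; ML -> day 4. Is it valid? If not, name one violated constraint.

Yes

The deadline for Statistics is day 6 — holds.
Statistics is a prerequisite for ML this term — holds.
Chem is a prerequisite for Ethics this term — holds.
Robotics is a prerequisite for Systems this term — holds.
ML must fall between day 3 and day 6 — holds.
Only 2 rooms are available per day — holds.
Compilers is restricted to day 4 through day 6 — holds.
Statistics is a prerequisite for Compilers this term — holds.
Physics is a prerequisite for Compilers this term — holds.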